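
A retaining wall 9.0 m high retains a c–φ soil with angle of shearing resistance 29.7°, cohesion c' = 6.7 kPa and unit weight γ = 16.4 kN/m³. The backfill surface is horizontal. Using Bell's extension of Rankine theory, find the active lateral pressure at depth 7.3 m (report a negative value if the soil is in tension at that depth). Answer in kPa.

32.6 kPa

K_a = (1 − sin φ)/(1 + sin φ) = 0.3374.
σ_a = K_a γ z − 2c√K_a = 0.3374×16.4×7.3 − 2×6.7×0.5808 = 32.61 kPa.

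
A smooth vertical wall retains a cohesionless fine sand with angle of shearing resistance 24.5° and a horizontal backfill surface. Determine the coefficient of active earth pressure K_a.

K_a = tan²(45° − φ/2) = tan²(32.75°) = 0.4137.

0.414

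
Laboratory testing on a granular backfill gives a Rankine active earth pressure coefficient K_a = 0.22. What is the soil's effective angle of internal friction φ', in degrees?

K_a = tan²(45° − φ/2) ⇒ 45° − φ/2 = arctan(√0.22) = 25.13°.
φ = 2(45° − 25.13°) = 39.74°.

39.7°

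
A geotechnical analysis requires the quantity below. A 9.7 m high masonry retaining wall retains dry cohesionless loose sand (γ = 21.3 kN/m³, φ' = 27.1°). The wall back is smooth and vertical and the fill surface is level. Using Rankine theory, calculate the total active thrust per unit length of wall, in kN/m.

375 kN/m

K_a = tan²(45° − φ/2) = 0.3741.
P_a = ½ K_a γ H² = 0.5 × 0.3741 × 21.3 × 9.7² = 374.8 kN/m.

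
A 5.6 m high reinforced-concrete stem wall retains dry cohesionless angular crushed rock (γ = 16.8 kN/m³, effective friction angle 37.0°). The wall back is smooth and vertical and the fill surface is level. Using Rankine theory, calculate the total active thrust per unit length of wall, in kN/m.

K_a = tan²(45° − φ/2) = 0.2486.
P_a = ½ K_a γ H² = 0.5 × 0.2486 × 16.8 × 5.6² = 65.48 kN/m.

65.5 kN/m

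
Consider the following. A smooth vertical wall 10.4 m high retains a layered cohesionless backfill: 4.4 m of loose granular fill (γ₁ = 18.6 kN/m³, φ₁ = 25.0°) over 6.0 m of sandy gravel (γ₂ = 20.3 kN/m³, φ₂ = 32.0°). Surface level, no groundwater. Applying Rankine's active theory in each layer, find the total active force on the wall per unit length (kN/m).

336 kN/m

K_a1 = tan²(45°−25.0°/2) = 0.4059; K_a2 = tan²(45°−32.0°/2) = 0.3073.
Layer 1: σ at base = K_a1 γ₁ h₁ = 33.22 kPa; P₁ = ½×33.22×4.4 = 73.07.
Layer 2: σ_v at top = γ₁h₁ = 81.84; σ_h top = K_a2×81.84 = 25.15; σ_h base = K_a2×(81.84+20.3×6.0) = 62.57.
P₂ = ½(25.15+62.57)×6.0 = 263.1. Total P_a = 73.07+263.1 = 336.2 kN/m.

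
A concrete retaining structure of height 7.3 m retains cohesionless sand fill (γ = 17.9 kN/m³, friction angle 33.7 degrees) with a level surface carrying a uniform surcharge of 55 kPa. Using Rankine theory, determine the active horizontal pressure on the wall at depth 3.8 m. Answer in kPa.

K_a = (1 − sin φ)/(1 + sin φ) = 0.2863.
σ_v = γz + q = 17.9 × 3.8 + 55 = 123.0 kPa.
σ_h = K_a σ_v = 0.2863 × 123.0 = 35.22 kPa.

35.2 kPa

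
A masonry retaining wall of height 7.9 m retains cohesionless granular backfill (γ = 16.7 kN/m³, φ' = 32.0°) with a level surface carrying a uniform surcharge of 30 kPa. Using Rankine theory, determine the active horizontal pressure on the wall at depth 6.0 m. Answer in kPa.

K_a = (1 − sin φ)/(1 + sin φ) = 0.3073.
σ_v = γz + q = 16.7 × 6.0 + 30 = 130.2 kPa.
σ_h = K_a σ_v = 0.3073 × 130.2 = 40.01 kPa.

40.0 kPa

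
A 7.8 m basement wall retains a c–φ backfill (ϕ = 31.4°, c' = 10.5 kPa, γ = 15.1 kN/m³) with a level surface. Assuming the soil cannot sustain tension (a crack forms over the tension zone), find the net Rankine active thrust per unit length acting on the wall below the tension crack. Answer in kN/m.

67.3 kN/m

K_a = 0.3149; √K_a = 0.5612.
Tension-crack depth z_c = 2c/(γ√K_a) = 2×10.5/(15.1×0.5612) = 2.478 m.
σ_a at base = K_a γ H − 2c√K_a = 0.3149×15.1×7.8 − 2×10.5×0.5612 = 25.31 kPa.
P_a = ½ × 25.31 × (H − z_c) = 0.5×25.31×5.322 = 67.34 kN/m.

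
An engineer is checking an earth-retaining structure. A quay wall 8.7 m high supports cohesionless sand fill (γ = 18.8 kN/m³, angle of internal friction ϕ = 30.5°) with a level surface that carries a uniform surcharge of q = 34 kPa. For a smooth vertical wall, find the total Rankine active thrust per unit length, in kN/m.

K_a = tan²(45° − φ/2) = 0.3267.
Soil triangle: ½ K_a γ H² = 0.5×0.3267×18.8×8.7² = 232.4 kN/m.
Surcharge rectangle: K_a q H = 0.3267×34×8.7 = 96.63 kN/m.
Total = 232.4 + 96.63 = 329.0 kN/m.

329 kN/m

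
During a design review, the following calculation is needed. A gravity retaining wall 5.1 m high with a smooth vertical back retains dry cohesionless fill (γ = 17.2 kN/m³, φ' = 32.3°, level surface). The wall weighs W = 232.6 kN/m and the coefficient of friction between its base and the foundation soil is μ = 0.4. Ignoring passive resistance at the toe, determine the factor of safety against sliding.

K_a = tan²(45° − 32.3°/2) = 0.3035.
P_a = ½K_aγH² = 0.5×0.3035×17.2×5.1² = 67.88 kN/m, acting at H/3 = 1.700 m above the base.
FS_sliding = μW / P_a = 0.4×232.6 / 67.88 = 1.371.

1.37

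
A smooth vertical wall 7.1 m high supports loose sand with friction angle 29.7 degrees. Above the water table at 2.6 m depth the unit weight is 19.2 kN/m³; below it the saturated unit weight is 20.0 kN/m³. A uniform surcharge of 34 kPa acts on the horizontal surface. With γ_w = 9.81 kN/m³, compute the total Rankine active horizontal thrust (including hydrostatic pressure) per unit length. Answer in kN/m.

313 kN/m

K_a = tan²(45° − φ/2) = 0.3374.
γ' = 20.0 − 9.81 = 10.19 kN/m³. h₂ = H − d_w = 4.5 m.
σ'_h: at surface K_a·q = 11.47; at WT K_a(q+γd_w) = 28.31; at base K_a(q+γd_w+γ'h₂) = 43.78 kPa.
P₁ = ½(11.47+28.31)×2.6 = 51.72; P₂ = ½(28.31+43.78)×4.5 = 162.2; P_w = ½γ_w h₂² = 99.33.
Total = 51.72+162.2+99.33 = 313.3 kN/m.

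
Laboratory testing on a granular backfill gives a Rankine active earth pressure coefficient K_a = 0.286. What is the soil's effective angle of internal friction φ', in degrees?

33.7°

K_a = tan²(45° − φ/2) ⇒ 45° − φ/2 = arctan(√0.286) = 28.14°.
φ = 2(45° − 28.14°) = 33.73°.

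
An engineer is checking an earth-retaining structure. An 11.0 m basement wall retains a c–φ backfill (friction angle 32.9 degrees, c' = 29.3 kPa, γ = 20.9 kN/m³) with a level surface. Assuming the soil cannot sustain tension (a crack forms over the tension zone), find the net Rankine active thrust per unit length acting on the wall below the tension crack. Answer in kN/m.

106 kN/m

K_a = 0.2960; √K_a = 0.5441.
Tension-crack depth z_c = 2c/(γ√K_a) = 2×29.3/(20.9×0.5441) = 5.153 m.
σ_a at base = K_a γ H − 2c√K_a = 0.2960×20.9×11.0 − 2×29.3×0.5441 = 36.17 kPa.
P_a = ½ × 36.17 × (H − z_c) = 0.5×36.17×5.847 = 105.7 kN/m.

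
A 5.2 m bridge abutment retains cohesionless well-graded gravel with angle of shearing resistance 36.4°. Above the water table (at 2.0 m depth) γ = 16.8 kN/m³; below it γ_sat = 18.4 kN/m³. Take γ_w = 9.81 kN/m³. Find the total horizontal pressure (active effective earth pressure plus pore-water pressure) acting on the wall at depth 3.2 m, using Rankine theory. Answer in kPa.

23.0 kPa

K_a = (1 − sin φ)/(1 + sin φ) = 0.2552.
γ' = 18.4 − 9.81 = 8.590 kN/m³.
Effective vertical stress at 3.2 m: σ'_v = 16.8×2.0 + 8.590×1.20 = 43.91 kPa.
σ'_h = K_a σ'_v = 0.2552 × 43.91 = 11.20 kPa; u = γ_w × 1.20 = 11.77 kPa.
Total σ_h = 11.20 + 11.77 = 22.98 kPa.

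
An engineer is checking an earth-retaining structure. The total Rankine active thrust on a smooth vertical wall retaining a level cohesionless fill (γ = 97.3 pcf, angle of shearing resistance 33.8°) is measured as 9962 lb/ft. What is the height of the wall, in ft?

26.8 ft

K_a = 0.2851. P_a = ½ K_a γ H² ⇒ H = √(2P_a/(K_a γ)).
H = √(2×9962/(0.2851×97.3)) = 26.80 ft.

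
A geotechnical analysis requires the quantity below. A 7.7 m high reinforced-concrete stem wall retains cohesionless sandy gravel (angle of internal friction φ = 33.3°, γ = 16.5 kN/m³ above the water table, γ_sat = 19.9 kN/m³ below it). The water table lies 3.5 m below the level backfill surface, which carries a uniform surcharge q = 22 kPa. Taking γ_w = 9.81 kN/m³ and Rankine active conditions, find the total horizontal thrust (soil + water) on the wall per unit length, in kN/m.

K_a = tan²(45° − φ/2) = 0.2911.
γ' = 19.9 − 9.81 = 10.09 kN/m³. h₂ = H − d_w = 4.2 m.
σ'_h: at surface K_a·q = 6.405; at WT K_a(q+γd_w) = 23.22; at base K_a(q+γd_w+γ'h₂) = 35.56 kPa.
P₁ = ½(6.405+23.22)×3.5 = 51.84; P₂ = ½(23.22+35.56)×4.2 = 123.4; P_w = ½γ_w h₂² = 86.52.
Total = 51.84+123.4+86.52 = 261.8 kN/m.

262 kN/m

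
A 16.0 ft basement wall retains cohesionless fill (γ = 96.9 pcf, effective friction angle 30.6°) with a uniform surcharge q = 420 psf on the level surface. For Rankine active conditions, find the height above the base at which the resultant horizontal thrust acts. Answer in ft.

6.27 ft

K_a = 0.3253.
Triangular part P₁ = ½K_aγH² = 4035 at H/3 = 5.333 ft; rectangular part P₂ = K_a q H = 2186 at H/2 = 8.000 ft.
ȳ = (P₁·5.333 + P₂·8.000)/(P₁+P₂) = 6.270 ft.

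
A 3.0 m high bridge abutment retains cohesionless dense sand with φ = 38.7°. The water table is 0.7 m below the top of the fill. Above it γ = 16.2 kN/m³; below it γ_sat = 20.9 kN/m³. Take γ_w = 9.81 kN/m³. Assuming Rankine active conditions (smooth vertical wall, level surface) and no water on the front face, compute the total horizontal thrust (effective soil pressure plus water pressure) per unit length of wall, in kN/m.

39.6 kN/m

K_a = tan²(45° − φ/2) = 0.2306.
γ' = 20.9 − 9.81 = 11.09 kN/m³. Depth below WT = 2.3 m.
σ'_h at WT = K_a γ d_w = 2.615 kPa; at base = 2.615 + K_a γ' × 2.3 = 8.496 kPa.
P₁ (0–0.7 m) = ½×2.615×0.7 = 0.9152. P₂ (0.7–3.0 m) = ½(2.615+8.496)×2.3 = 12.78.
P_w = ½ γ_w h₂² = 0.5×9.81×2.3² = 25.95. Total = 0.9152+12.78+25.95 = 39.64 kN/m.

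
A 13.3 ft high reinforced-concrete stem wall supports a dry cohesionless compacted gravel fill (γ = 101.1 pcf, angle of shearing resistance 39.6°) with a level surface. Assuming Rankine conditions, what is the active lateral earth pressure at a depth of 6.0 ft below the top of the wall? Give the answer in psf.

134 psf

K_a = (1 − sin φ)/(1 + sin φ) = 0.2214.
σ_h = K_a γ z = 0.2214 × 101.1 × 6.0 = 134.3 psf.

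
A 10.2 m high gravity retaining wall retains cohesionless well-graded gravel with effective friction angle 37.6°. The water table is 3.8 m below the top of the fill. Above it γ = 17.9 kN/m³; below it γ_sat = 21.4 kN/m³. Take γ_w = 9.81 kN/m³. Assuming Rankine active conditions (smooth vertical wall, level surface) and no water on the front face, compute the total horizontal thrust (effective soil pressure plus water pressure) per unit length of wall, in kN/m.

K_a = tan²(45° − φ/2) = 0.2421.
γ' = 21.4 − 9.81 = 11.59 kN/m³. Depth below WT = 6.4 m.
σ'_h at WT = K_a γ d_w = 16.47 kPa; at base = 16.47 + K_a γ' × 6.4 = 34.43 kPa.
P₁ (0–3.8 m) = ½×16.47×3.8 = 31.29. P₂ (3.8–10.2 m) = ½(16.47+34.43)×6.4 = 162.9.
P_w = ½ γ_w h₂² = 0.5×9.81×6.4² = 200.9. Total = 31.29+162.9+200.9 = 395.1 kN/m.

395 kN/m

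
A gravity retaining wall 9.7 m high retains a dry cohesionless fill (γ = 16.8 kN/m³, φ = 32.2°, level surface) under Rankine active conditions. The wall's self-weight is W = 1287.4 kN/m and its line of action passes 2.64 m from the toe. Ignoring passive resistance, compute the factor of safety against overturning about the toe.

K_a = tan²(45° − 32.2°/2) = 0.3047.
P_a = ½K_aγH² = 0.5×0.3047×16.8×9.7² = 240.9 kN/m, acting at H/3 = 3.233 m above the base.
Overturning moment M_o = P_a × H/3 = 240.9 × 3.233 = 778.7.
Resisting moment M_r = W × 2.64 = 1287.4 × 2.64 = 3399.
FS_overturning = M_r/M_o = 3399/778.7 = 4.364.

4.36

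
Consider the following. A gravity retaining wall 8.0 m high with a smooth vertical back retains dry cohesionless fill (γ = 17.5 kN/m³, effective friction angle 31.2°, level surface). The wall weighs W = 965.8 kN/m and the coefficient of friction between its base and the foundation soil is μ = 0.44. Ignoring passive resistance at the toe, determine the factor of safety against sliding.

K_a = tan²(45° − 31.2°/2) = 0.3175.
P_a = ½K_aγH² = 0.5×0.3175×17.5×8.0² = 177.8 kN/m, acting at H/3 = 2.667 m above the base.
FS_sliding = μW / P_a = 0.44×965.8 / 177.8 = 2.390.

2.39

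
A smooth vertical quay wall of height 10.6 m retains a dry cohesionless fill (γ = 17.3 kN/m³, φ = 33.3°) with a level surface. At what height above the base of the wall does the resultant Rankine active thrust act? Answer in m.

K_a = 0.2911.
The pressure distribution is triangular, so the resultant acts at H/3 above the base = 10.6/3 = 3.533 m.

3.53 m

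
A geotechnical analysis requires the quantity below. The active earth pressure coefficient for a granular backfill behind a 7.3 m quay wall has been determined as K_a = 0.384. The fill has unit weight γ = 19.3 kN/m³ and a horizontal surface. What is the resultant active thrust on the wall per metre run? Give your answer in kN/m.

197 kN/m

P = ½ K_a γ H² = 0.5 × 0.384 × 19.3 × 7.3² = 197.5 kN/m.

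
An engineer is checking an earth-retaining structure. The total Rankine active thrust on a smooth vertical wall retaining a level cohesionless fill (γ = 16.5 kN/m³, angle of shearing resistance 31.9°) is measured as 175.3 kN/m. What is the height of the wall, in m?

8.30 m

K_a = 0.3085. P_a = ½ K_a γ H² ⇒ H = √(2P_a/(K_a γ)).
H = √(2×175.3/(0.3085×16.5)) = 8.299 m.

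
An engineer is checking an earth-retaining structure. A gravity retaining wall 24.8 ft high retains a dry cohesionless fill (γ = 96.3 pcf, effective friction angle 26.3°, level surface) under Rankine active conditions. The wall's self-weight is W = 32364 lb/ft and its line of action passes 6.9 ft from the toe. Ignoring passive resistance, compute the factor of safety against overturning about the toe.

K_a = tan²(45° − 26.3°/2) = 0.3859.
P_a = ½K_aγH² = 0.5×0.3859×96.3×24.8² = 11430 lb/ft, acting at H/3 = 8.267 ft above the base.
Overturning moment M_o = P_a × H/3 = 11430 × 8.267 = 94480.
Resisting moment M_r = W × 6.9 = 32364 × 6.9 = 223300.
FS_overturning = M_r/M_o = 223300/94480 = 2.364.

2.36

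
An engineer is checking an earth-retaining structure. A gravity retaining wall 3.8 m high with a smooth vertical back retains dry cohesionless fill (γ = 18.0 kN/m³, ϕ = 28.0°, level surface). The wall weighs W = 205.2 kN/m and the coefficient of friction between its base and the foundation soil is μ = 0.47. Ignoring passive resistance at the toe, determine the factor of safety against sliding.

K_a = tan²(45° − 28.0°/2) = 0.3610.
P_a = ½K_aγH² = 0.5×0.3610×18.0×3.8² = 46.92 kN/m, acting at H/3 = 1.267 m above the base.
FS_sliding = μW / P_a = 0.47×205.2 / 46.92 = 2.056.

2.06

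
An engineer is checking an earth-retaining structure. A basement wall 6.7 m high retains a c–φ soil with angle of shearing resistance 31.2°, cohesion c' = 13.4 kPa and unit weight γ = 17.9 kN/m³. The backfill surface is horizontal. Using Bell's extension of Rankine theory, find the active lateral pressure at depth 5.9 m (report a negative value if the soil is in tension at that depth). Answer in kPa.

18.4 kPa

K_a = (1 − sin φ)/(1 + sin φ) = 0.3175.
σ_a = K_a γ z − 2c√K_a = 0.3175×17.9×5.9 − 2×13.4×0.5635 = 18.43 kPa.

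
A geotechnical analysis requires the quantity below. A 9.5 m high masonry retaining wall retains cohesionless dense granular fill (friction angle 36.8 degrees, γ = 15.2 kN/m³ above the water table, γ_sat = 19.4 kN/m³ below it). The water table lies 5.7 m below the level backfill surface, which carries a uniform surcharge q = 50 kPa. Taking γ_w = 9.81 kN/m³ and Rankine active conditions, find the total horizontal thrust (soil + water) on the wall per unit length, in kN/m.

352 kN/m

K_a = tan²(45° − φ/2) = 0.2508.
γ' = 19.4 − 9.81 = 9.590 kN/m³. h₂ = H − d_w = 3.8 m.
σ'_h: at surface K_a·q = 12.54; at WT K_a(q+γd_w) = 34.26; at base K_a(q+γd_w+γ'h₂) = 43.40 kPa.
P₁ = ½(12.54+34.26)×5.7 = 133.4; P₂ = ½(34.26+43.40)×3.8 = 147.6; P_w = ½γ_w h₂² = 70.83.
Total = 133.4+147.6+70.83 = 351.8 kN/m.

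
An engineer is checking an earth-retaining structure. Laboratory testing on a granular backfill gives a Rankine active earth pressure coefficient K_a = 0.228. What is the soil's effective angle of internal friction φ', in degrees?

39.0°

K_a = tan²(45° − φ/2) ⇒ 45° − φ/2 = arctan(√0.228) = 25.52°.
φ = 2(45° − 25.52°) = 38.95°.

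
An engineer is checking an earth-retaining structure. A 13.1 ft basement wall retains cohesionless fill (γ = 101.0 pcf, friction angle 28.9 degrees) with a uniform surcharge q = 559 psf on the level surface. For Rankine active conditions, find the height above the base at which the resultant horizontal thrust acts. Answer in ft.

K_a = 0.3484.
Triangular part P₁ = ½K_aγH² = 3019 at H/3 = 4.367 ft; rectangular part P₂ = K_a q H = 2551 at H/2 = 6.550 ft.
ȳ = (P₁·4.367 + P₂·6.550)/(P₁+P₂) = 5.367 ft.

5.37 ft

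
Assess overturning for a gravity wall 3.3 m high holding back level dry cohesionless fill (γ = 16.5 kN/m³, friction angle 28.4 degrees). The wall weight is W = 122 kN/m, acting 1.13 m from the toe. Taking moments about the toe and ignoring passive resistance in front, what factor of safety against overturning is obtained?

K_a = tan²(45° − 28.4°/2) = 0.3554.
P_a = ½K_aγH² = 0.5×0.3554×16.5×3.3² = 31.93 kN/m, acting at H/3 = 1.100 m above the base.
Overturning moment M_o = P_a × H/3 = 31.93 × 1.100 = 35.12.
Resisting moment M_r = W × 1.13 = 122 × 1.13 = 137.9.
FS_overturning = M_r/M_o = 137.9/35.12 = 3.926.

3.93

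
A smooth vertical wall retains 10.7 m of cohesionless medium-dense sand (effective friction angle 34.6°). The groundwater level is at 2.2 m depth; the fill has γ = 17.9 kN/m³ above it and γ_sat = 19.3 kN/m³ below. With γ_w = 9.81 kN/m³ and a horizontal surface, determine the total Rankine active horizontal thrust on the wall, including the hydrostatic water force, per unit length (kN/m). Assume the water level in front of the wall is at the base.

K_a = tan²(45° − φ/2) = 0.2756.
γ' = 19.3 − 9.81 = 9.490 kN/m³. Depth below WT = 8.5 m.
σ'_h at WT = K_a γ d_w = 10.85 kPa; at base = 10.85 + K_a γ' × 8.5 = 33.09 kPa.
P₁ (0–2.2 m) = ½×10.85×2.2 = 11.94. P₂ (2.2–10.7 m) = ½(10.85+33.09)×8.5 = 186.8.
P_w = ½ γ_w h₂² = 0.5×9.81×8.5² = 354.4. Total = 11.94+186.8+354.4 = 553.1 kN/m.

553 kN/m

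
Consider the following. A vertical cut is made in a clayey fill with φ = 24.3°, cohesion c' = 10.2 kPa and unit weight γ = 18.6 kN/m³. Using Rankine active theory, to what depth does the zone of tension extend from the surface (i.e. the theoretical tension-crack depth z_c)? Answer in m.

K_a = tan²(45° − 24.3°/2) = 0.4169; √K_a = 0.6457.
The active pressure is zero where K_a γ z = 2c√K_a, so z_c = 2c/(γ√K_a) = 2×10.2/(18.6×0.6457) = 1.699 m.

1.70 m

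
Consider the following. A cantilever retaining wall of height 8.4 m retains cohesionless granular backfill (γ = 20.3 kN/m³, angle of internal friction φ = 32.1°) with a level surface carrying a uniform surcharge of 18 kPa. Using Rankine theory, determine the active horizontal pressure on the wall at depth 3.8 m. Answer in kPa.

K_a = (1 − sin φ)/(1 + sin φ) = 0.3060.
σ_v = γz + q = 20.3 × 3.8 + 18 = 95.14 kPa.
σ_h = K_a σ_v = 0.3060 × 95.14 = 29.11 kPa.

29.1 kPa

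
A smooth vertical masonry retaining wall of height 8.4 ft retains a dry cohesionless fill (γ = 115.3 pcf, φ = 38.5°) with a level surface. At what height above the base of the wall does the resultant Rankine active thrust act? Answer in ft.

2.80 ft

K_a = 0.2327.
The pressure distribution is triangular, so the resultant acts at H/3 above the base = 8.4/3 = 2.800 ft.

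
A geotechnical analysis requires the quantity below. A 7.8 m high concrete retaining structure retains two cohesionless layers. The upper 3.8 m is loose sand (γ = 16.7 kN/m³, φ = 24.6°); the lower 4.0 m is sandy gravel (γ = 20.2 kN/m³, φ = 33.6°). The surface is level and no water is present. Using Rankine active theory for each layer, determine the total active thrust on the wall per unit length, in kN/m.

169 kN/m

K_a1 = tan²(45°−24.6°/2) = 0.4121; K_a2 = tan²(45°−33.6°/2) = 0.2875.
Layer 1: σ at base = K_a1 γ₁ h₁ = 26.15 kPa; P₁ = ½×26.15×3.8 = 49.69.
Layer 2: σ_v at top = γ₁h₁ = 63.46; σ_h top = K_a2×63.46 = 18.25; σ_h base = K_a2×(63.46+20.2×4.0) = 41.48.
P₂ = ½(18.25+41.48)×4.0 = 119.4. Total P_a = 49.69+119.4 = 169.1 kN/m.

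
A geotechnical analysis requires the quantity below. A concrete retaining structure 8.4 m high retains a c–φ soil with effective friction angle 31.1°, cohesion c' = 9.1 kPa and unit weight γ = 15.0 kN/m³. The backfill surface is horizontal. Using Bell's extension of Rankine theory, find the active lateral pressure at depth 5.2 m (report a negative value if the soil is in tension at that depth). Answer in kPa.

K_a = (1 − sin φ)/(1 + sin φ) = 0.3188.
σ_a = K_a γ z − 2c√K_a = 0.3188×15.0×5.2 − 2×9.1×0.5646 = 14.59 kPa.

14.6 kPa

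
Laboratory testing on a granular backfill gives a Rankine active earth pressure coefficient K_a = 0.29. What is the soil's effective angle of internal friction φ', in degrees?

K_a = tan²(45° − φ/2) ⇒ 45° − φ/2 = arctan(√0.29) = 28.30°.
φ = 2(45° − 28.30°) = 33.39°.

33.4°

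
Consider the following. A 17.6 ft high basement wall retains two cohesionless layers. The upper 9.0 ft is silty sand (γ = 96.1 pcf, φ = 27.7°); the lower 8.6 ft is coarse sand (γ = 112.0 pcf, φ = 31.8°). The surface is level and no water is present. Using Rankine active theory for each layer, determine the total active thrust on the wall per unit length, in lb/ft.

5010 lb/ft

K_a1 = tan²(45°−27.7°/2) = 0.3653; K_a2 = tan²(45°−31.8°/2) = 0.3098.
Layer 1: σ at base = K_a1 γ₁ h₁ = 316.0 psf; P₁ = ½×316.0×9.0 = 1422.
Layer 2: σ_v at top = γ₁h₁ = 864.9; σ_h top = K_a2×864.9 = 267.9; σ_h base = K_a2×(864.9+112.0×8.6) = 566.3.
P₂ = ½(267.9+566.3)×8.6 = 3587. Total P_a = 1422+3587 = 5009 lb/ft.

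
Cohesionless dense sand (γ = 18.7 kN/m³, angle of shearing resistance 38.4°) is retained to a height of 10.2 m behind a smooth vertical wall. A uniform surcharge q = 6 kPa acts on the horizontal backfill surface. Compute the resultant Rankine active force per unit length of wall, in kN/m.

K_a = tan²(45° − φ/2) = 0.2337.
Soil triangle: ½ K_a γ H² = 0.5×0.2337×18.7×10.2² = 227.3 kN/m.
Surcharge rectangle: K_a q H = 0.2337×6×10.2 = 14.30 kN/m.
Total = 227.3 + 14.30 = 241.6 kN/m.

242 kN/m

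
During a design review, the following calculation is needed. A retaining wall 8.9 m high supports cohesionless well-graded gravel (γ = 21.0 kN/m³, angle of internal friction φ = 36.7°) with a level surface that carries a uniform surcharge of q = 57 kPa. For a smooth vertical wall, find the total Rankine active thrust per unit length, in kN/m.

337 kN/m

K_a = tan²(45° − φ/2) = 0.2519.
Soil triangle: ½ K_a γ H² = 0.5×0.2519×21.0×8.9² = 209.5 kN/m.
Surcharge rectangle: K_a q H = 0.2519×57×8.9 = 127.8 kN/m.
Total = 209.5 + 127.8 = 337.2 kN/m.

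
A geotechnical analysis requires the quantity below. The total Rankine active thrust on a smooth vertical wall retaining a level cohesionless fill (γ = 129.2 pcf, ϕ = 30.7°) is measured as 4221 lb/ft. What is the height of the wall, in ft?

14.2 ft

K_a = 0.3240. P_a = ½ K_a γ H² ⇒ H = √(2P_a/(K_a γ)).
H = √(2×4221/(0.3240×129.2)) = 14.20 ft.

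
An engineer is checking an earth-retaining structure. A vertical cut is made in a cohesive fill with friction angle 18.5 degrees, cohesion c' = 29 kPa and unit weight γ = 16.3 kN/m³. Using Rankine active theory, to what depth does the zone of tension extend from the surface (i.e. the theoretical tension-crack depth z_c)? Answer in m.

4.94 m

K_a = tan²(45° − 18.5°/2) = 0.5183; √K_a = 0.7199.
The active pressure is zero where K_a γ z = 2c√K_a, so z_c = 2c/(γ√K_a) = 2×29/(16.3×0.7199) = 4.943 m.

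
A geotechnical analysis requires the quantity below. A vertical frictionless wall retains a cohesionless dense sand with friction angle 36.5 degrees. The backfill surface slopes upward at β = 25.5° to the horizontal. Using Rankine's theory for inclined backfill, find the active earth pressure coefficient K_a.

0.338

K_a = cos β · (cos β − √(cos²β − cos²φ)) / (cos β + √(cos²β − cos²φ)).
cos β = 0.9026, cos φ = 0.8039, √(cos²β − cos²φ) = 0.4105.
K_a = 0.9026 × (0.9026 − 0.4105)/(0.9026 + 0.4105) = 0.3383.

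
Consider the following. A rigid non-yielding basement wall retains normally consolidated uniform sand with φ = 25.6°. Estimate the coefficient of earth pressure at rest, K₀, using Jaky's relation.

K₀ = 1 − sin φ' = 1 − sin 25.6° = 0.5679.

0.568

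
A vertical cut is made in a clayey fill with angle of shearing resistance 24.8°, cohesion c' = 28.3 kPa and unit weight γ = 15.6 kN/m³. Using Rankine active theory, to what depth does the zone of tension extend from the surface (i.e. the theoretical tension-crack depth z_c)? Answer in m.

5.67 m

K_a = tan²(45° − 24.8°/2) = 0.4090; √K_a = 0.6395.
The active pressure is zero where K_a γ z = 2c√K_a, so z_c = 2c/(γ√K_a) = 2×28.3/(15.6×0.6395) = 5.673 m.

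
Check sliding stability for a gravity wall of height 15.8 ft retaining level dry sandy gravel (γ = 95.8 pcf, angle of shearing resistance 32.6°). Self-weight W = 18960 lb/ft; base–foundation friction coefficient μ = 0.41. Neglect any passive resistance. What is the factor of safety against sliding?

K_a = tan²(45° − 32.6°/2) = 0.2997.
P_a = ½K_aγH² = 0.5×0.2997×95.8×15.8² = 3584 lb/ft, acting at H/3 = 5.267 ft above the base.
FS_sliding = μW / P_a = 0.41×18960 / 3584 = 2.169.

2.17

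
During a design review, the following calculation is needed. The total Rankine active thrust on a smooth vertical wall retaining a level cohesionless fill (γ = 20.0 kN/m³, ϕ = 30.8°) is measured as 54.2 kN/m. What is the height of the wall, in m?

K_a = 0.3227. P_a = ½ K_a γ H² ⇒ H = √(2P_a/(K_a γ)).
H = √(2×54.2/(0.3227×20.0)) = 4.098 m.

4.10 m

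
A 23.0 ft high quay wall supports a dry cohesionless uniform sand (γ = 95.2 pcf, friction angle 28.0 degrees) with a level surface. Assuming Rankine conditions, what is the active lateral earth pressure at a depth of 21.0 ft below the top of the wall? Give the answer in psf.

722 psf

K_a = (1 − sin φ)/(1 + sin φ) = 0.3610.
σ_h = K_a γ z = 0.3610 × 95.2 × 21.0 = 721.8 psf.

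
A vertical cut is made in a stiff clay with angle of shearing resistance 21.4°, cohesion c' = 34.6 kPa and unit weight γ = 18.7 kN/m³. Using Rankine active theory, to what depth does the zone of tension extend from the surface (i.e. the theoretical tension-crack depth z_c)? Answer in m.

5.42 m

K_a = tan²(45° − 21.4°/2) = 0.4653; √K_a = 0.6822.
The active pressure is zero where K_a γ z = 2c√K_a, so z_c = 2c/(γ√K_a) = 2×34.6/(18.7×0.6822) = 5.425 m.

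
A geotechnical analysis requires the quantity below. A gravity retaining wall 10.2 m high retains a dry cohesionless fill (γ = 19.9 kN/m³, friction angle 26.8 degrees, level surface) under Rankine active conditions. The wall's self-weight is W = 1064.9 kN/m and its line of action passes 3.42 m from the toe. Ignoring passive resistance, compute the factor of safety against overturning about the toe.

2.73

K_a = tan²(45° − 26.8°/2) = 0.3785.
P_a = ½K_aγH² = 0.5×0.3785×19.9×10.2² = 391.8 kN/m, acting at H/3 = 3.400 m above the base.
Overturning moment M_o = P_a × H/3 = 391.8 × 3.400 = 1332.
Resisting moment M_r = W × 3.42 = 1064.9 × 3.42 = 3642.
FS_overturning = M_r/M_o = 3642/1332 = 2.734.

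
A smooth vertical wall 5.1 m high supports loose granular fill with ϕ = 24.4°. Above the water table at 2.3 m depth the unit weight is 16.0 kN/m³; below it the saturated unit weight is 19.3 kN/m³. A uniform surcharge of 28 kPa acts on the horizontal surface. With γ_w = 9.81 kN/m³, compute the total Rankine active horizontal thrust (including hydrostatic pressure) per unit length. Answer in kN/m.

174 kN/m

K_a = tan²(45° − φ/2) = 0.4153.
γ' = 19.3 − 9.81 = 9.490 kN/m³. h₂ = H − d_w = 2.8 m.
σ'_h: at surface K_a·q = 11.63; at WT K_a(q+γd_w) = 26.91; at base K_a(q+γd_w+γ'h₂) = 37.95 kPa.
P₁ = ½(11.63+26.91)×2.3 = 44.32; P₂ = ½(26.91+37.95)×2.8 = 90.81; P_w = ½γ_w h₂² = 38.46.
Total = 44.32+90.81+38.46 = 173.6 kN/m.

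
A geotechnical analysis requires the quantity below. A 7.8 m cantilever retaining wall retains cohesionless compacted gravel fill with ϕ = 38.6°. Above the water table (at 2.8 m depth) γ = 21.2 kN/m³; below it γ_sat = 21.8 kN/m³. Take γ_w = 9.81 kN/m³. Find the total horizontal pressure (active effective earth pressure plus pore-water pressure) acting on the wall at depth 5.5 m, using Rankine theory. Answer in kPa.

K_a = (1 − sin φ)/(1 + sin φ) = 0.2316.
γ' = 21.8 − 9.81 = 11.99 kN/m³.
Effective vertical stress at 5.5 m: σ'_v = 21.2×2.8 + 11.99×2.70 = 91.73 kPa.
σ'_h = K_a σ'_v = 0.2316 × 91.73 = 21.25 kPa; u = γ_w × 2.70 = 26.49 kPa.
Total σ_h = 21.25 + 26.49 = 47.73 kPa.

47.7 kPa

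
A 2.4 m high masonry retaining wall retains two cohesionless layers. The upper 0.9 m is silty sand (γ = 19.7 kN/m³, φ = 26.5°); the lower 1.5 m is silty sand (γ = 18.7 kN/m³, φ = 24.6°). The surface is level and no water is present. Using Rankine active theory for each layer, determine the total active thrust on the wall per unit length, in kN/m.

K_a1 = tan²(45°−26.5°/2) = 0.3829; K_a2 = tan²(45°−24.6°/2) = 0.4121.
Layer 1: σ at base = K_a1 γ₁ h₁ = 6.789 kPa; P₁ = ½×6.789×0.9 = 3.055.
Layer 2: σ_v at top = γ₁h₁ = 17.73; σ_h top = K_a2×17.73 = 7.307; σ_h base = K_a2×(17.73+18.7×1.5) = 18.87.
P₂ = ½(7.307+18.87)×1.5 = 19.63. Total P_a = 3.055+19.63 = 22.69 kN/m.

22.7 kN/m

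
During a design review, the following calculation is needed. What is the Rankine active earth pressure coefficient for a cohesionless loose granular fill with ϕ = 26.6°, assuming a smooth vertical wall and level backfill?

0.381

K_a = (1 − sin φ)/(1 + sin φ) = (1 − sin 26.6°)/(1 + sin 26.6°) = 0.3814.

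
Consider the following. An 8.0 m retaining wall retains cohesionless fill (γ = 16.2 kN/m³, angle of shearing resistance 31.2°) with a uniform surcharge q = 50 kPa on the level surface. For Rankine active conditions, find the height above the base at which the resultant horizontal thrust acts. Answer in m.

K_a = 0.3175.
Triangular part P₁ = ½K_aγH² = 164.6 at H/3 = 2.667 m; rectangular part P₂ = K_a q H = 127.0 at H/2 = 4.000 m.
ȳ = (P₁·2.667 + P₂·4.000)/(P₁+P₂) = 3.247 m.

3.25 m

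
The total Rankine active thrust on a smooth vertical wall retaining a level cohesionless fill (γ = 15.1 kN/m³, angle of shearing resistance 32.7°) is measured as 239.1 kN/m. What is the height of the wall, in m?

10.3 m

K_a = 0.2985. P_a = ½ K_a γ H² ⇒ H = √(2P_a/(K_a γ)).
H = √(2×239.1/(0.2985×15.1)) = 10.30 m.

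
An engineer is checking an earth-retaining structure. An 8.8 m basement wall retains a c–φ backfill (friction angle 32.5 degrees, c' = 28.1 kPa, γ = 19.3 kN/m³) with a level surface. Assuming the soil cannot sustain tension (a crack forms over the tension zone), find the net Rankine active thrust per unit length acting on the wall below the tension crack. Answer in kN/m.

35.4 kN/m

K_a = 0.3010; √K_a = 0.5486.
Tension-crack depth z_c = 2c/(γ√K_a) = 2×28.1/(19.3×0.5486) = 5.308 m.
σ_a at base = K_a γ H − 2c√K_a = 0.3010×19.3×8.8 − 2×28.1×0.5486 = 20.29 kPa.
P_a = ½ × 20.29 × (H − z_c) = 0.5×20.29×3.492 = 35.42 kN/m.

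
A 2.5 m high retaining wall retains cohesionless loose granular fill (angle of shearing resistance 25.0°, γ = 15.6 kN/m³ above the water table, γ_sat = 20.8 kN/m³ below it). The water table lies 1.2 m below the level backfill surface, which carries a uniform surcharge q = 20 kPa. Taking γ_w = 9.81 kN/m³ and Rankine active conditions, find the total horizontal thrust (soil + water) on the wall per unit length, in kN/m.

K_a = tan²(45° − φ/2) = 0.4059.
γ' = 20.8 − 9.81 = 10.99 kN/m³. h₂ = H − d_w = 1.3 m.
σ'_h: at surface K_a·q = 8.117; at WT K_a(q+γd_w) = 15.71; at base K_a(q+γd_w+γ'h₂) = 21.51 kPa.
P₁ = ½(8.117+15.71)×1.2 = 14.30; P₂ = ½(15.71+21.51)×1.3 = 24.20; P_w = ½γ_w h₂² = 8.289.
Total = 14.30+24.20+8.289 = 46.79 kN/m.

46.8 kN/m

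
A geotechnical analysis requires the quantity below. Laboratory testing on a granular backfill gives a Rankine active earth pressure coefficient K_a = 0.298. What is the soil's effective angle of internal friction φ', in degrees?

K_a = tan²(45° − φ/2) ⇒ 45° − φ/2 = arctan(√0.298) = 28.63°.
φ = 2(45° − 28.63°) = 32.74°.

32.7°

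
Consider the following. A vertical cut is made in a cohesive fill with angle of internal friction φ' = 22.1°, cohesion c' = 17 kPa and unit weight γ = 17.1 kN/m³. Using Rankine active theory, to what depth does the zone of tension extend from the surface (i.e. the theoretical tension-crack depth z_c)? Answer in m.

K_a = tan²(45° − 22.1°/2) = 0.4533; √K_a = 0.6732.
The active pressure is zero where K_a γ z = 2c√K_a, so z_c = 2c/(γ√K_a) = 2×17/(17.1×0.6732) = 2.953 m.

2.95 m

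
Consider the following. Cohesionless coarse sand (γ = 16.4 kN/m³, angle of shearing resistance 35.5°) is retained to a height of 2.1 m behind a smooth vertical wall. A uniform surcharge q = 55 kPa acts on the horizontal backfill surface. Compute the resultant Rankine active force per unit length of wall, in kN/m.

40.2 kN/m

K_a = tan²(45° − φ/2) = 0.2653.
Soil triangle: ½ K_a γ H² = 0.5×0.2653×16.4×2.1² = 9.592 kN/m.
Surcharge rectangle: K_a q H = 0.2653×55×2.1 = 30.64 kN/m.
Total = 9.592 + 30.64 = 40.23 kN/m.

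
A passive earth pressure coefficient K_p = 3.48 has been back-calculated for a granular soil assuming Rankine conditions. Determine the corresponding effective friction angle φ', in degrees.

33.6°

K_p = (1+sin φ)/(1−sin φ) ⇒ sin φ = (K_p − 1)/(K_p + 1) = 0.5536.
φ = arcsin(0.5536) = 33.61°.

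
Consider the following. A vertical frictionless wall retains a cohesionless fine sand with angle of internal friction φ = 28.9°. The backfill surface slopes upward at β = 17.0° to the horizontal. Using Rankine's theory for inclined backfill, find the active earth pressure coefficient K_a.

0.408

K_a = cos β · (cos β − √(cos²β − cos²φ)) / (cos β + √(cos²β − cos²φ)).
cos β = 0.9563, cos φ = 0.8755, √(cos²β − cos²φ) = 0.3848.
K_a = 0.9563 × (0.9563 − 0.3848)/(0.9563 + 0.3848) = 0.4075.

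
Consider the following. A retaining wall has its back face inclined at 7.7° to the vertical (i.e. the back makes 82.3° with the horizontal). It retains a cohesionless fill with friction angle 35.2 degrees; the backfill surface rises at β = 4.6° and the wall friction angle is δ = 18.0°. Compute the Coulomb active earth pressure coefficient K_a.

0.318

K_a = sin²(α+φ) / [sin²α · sin(α−δ) · (1 + √{sin(φ+δ)sin(φ−β) / (sin(α−δ)sin(α+β))})²].
With α = 82.3°, φ = 35.2°, δ = 18.0°, β = 4.6°: K_a = 0.3176.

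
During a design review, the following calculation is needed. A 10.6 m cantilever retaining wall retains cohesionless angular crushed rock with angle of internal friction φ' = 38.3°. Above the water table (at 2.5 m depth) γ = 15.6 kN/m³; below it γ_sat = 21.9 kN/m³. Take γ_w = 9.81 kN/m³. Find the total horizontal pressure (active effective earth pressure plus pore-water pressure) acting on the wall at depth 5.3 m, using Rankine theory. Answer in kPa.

K_a = (1 − sin φ)/(1 + sin φ) = 0.2347.
γ' = 21.9 − 9.81 = 12.09 kN/m³.
Effective vertical stress at 5.3 m: σ'_v = 15.6×2.5 + 12.09×2.80 = 72.85 kPa.
σ'_h = K_a σ'_v = 0.2347 × 72.85 = 17.10 kPa; u = γ_w × 2.80 = 27.47 kPa.
Total σ_h = 17.10 + 27.47 = 44.57 kPa.

44.6 kPa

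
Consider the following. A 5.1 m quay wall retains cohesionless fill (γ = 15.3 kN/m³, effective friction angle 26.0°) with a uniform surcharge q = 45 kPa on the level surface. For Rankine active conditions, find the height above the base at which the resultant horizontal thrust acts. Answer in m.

2.16 m

K_a = 0.3905.
Triangular part P₁ = ½K_aγH² = 77.69 at H/3 = 1.700 m; rectangular part P₂ = K_a q H = 89.61 at H/2 = 2.550 m.
ȳ = (P₁·1.700 + P₂·2.550)/(P₁+P₂) = 2.155 m.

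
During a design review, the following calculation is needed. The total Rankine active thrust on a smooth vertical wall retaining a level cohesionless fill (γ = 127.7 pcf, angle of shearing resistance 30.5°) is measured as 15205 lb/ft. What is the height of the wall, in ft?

27.0 ft

K_a = 0.3267. P_a = ½ K_a γ H² ⇒ H = √(2P_a/(K_a γ)).
H = √(2×15205/(0.3267×127.7)) = 27.00 ft.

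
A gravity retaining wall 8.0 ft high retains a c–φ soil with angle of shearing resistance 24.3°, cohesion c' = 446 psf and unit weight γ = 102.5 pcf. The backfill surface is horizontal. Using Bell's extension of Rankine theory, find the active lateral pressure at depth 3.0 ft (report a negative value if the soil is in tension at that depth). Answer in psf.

-448 psf

K_a = (1 − sin φ)/(1 + sin φ) = 0.4169.
σ_a = K_a γ z − 2c√K_a = 0.4169×102.5×3.0 − 2×446×0.6457 = -447.8 psf.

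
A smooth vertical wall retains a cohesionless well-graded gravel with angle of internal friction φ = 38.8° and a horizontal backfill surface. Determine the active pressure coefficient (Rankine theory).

K_a = tan²(45° − φ/2) = tan²(25.60°) = 0.2296.

0.230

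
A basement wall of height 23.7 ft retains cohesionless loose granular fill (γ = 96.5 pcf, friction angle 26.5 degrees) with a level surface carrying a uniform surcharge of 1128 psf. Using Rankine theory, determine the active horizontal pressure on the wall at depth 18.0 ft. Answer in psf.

1100 psf

K_a = (1 − sin φ)/(1 + sin φ) = 0.3829.
σ_v = γz + q = 96.5 × 18.0 + 1128 = 2865 psf.
σ_h = K_a σ_v = 0.3829 × 2865 = 1097 psf.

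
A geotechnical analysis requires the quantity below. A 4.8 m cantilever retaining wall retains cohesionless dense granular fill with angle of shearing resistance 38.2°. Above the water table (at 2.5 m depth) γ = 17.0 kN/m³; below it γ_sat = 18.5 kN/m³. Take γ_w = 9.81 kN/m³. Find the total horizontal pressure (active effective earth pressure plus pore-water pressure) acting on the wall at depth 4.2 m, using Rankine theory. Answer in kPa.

30.2 kPa

K_a = (1 − sin φ)/(1 + sin φ) = 0.2358.
γ' = 18.5 − 9.81 = 8.690 kN/m³.
Effective vertical stress at 4.2 m: σ'_v = 17.0×2.5 + 8.690×1.70 = 57.27 kPa.
σ'_h = K_a σ'_v = 0.2358 × 57.27 = 13.50 kPa; u = γ_w × 1.70 = 16.68 kPa.
Total σ_h = 13.50 + 16.68 = 30.18 kPa.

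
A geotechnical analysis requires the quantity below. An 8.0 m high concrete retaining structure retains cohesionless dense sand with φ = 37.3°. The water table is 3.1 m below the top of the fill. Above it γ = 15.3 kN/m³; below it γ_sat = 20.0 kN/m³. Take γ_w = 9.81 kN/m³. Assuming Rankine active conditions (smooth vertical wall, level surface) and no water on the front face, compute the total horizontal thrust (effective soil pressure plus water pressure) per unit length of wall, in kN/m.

223 kN/m

K_a = tan²(45° − φ/2) = 0.2453.
γ' = 20.0 − 9.81 = 10.19 kN/m³. Depth below WT = 4.9 m.
σ'_h at WT = K_a γ d_w = 11.64 kPa; at base = 11.64 + K_a γ' × 4.9 = 23.89 kPa.
P₁ (0–3.1 m) = ½×11.64×3.1 = 18.04. P₂ (3.1–8.0 m) = ½(11.64+23.89)×4.9 = 87.03.
P_w = ½ γ_w h₂² = 0.5×9.81×4.9² = 117.8. Total = 18.04+87.03+117.8 = 222.8 kN/m.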